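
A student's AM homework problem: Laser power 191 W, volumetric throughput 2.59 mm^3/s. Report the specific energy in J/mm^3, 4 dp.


SE = 191 / 2.59 = 73.7452 J/mm^3


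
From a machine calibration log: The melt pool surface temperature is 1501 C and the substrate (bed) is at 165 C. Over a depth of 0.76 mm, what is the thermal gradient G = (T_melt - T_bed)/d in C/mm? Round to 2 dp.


G = (1501-165)/0.76 = 1757.89 C/mm


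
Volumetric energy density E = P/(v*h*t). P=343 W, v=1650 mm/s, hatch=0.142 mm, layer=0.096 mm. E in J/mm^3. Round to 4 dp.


E = 343 / (1650*0.142*0.096) = 15.2493 J/mm^3


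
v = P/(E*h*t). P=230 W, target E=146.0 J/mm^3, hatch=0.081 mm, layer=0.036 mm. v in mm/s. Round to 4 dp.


v = 230 / (146.0*0.081*0.036) = 540.2409 mm/s


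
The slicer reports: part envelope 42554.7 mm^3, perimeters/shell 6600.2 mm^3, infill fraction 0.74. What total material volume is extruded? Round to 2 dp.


V_infill = (42554.7 - 6600.2) * 0.74 = 26606.33
V_total = 6600.2 + 26606.33 = 33206.53 mm^3


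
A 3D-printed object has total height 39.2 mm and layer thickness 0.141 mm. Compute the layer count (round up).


Layers = ceil(39.2/0.141) = 279


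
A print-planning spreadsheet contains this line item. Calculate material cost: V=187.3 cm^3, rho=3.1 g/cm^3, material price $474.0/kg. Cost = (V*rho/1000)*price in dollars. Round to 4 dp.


Mass = 187.3*3.1/1000 = 0.58063 kg
Cost = 0.58063 * 474.0 = 275.2186 $


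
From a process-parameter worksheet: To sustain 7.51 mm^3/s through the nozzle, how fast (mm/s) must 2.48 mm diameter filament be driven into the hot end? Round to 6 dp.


A = pi*(2.48/2)^2 = 4.830513
v = 7.51 / 4.830513 = 1.5547 mm/s


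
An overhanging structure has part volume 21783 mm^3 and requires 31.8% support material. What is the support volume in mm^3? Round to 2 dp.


V_support = 21783 * 0.318 = 6926.99 mm^3


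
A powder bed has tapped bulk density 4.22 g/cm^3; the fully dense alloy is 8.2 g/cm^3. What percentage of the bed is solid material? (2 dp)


Packing = (4.22/8.2)*100 = 51.46 %


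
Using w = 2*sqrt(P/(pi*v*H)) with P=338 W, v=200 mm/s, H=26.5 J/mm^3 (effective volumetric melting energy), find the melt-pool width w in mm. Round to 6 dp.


w = 2*sqrt(338/(pi*200*26.5)) = 0.284954 mm


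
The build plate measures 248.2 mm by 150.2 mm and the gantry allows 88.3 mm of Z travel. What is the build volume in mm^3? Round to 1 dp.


V = 248.2 * 150.2 * 88.3 = 3291792.2 mm^3


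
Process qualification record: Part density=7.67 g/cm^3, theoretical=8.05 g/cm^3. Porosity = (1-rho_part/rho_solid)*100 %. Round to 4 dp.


Porosity = (1-7.67/8.05)*100 = 4.7205 %


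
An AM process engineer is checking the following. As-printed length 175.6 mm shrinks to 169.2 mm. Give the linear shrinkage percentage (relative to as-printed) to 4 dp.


Shrinkage = ((175.6-169.2)/175.6)*100 = 3.6446 %


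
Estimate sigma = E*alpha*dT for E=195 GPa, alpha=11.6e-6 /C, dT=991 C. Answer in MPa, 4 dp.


sigma = 195*1000 * 11.6e-6 * 991 = 2241.642 MPa


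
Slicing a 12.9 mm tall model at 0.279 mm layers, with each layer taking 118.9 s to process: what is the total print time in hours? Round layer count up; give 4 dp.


Layers = ceil(12.9/0.279) = 47
t = 47 * 118.9 / 3600 = 1.5523 hrs


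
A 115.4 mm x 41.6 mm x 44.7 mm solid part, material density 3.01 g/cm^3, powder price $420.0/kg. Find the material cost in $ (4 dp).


V = 115.4 * 41.6 * 44.7 = 214588.608 mm^3 = 214.588608 cm^3
Mass = 214.588608 * 3.01 / 1000 = 0.64591171 kg
Cost = 0.64591171 * 420.0 = 271.2829 $


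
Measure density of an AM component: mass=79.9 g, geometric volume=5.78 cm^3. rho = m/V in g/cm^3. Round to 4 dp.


rho = 79.9 / 5.78 = 13.8235 g/cm^3


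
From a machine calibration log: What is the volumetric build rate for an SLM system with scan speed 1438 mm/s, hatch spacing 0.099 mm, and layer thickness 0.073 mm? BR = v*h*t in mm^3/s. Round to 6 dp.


Rate = 1438 * 0.099 * 0.073 = 10.392426 mm^3/s


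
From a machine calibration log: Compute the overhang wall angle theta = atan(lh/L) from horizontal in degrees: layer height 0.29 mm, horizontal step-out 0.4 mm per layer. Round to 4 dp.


angle = atan(0.29/0.4) = 35.9421 degrees


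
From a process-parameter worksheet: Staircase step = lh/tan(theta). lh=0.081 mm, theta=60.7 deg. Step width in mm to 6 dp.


step = 0.081 / tan(60.7) = 0.045455 mm


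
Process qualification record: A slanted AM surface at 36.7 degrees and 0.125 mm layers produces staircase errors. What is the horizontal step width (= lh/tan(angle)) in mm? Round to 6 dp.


step = 0.125 / tan(36.7) = 0.1677 mm


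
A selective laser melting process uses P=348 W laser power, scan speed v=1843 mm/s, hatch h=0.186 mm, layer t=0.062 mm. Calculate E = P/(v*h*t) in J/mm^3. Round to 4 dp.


E = 348 / (1843*0.186*0.062) = 16.3738 J/mm^3


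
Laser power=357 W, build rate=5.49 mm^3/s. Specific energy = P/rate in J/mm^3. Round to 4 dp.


SE = 357 / 5.49 = 65.0273 J/mm^3


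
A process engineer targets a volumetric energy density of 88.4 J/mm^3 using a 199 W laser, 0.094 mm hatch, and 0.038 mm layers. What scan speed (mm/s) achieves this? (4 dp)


v = 199 / (88.4*0.094*0.038) = 630.2159 mm/s


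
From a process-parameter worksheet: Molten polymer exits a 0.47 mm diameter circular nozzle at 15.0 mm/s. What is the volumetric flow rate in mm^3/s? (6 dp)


A = pi*(0.47/2)^2 = 0.17349445 mm^2
Q = 0.17349445 * 15.0 = 2.602417 mm^3/s


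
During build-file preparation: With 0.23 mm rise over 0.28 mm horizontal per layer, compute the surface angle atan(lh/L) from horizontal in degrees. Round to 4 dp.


angle = atan(0.23/0.28) = 39.4007 degrees


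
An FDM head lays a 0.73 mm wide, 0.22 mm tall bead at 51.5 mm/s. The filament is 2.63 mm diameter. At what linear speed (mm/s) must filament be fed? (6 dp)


Q = 0.73 * 0.22 * 51.5 = 8.2709 mm^3/s
A_fil = pi*(2.63/2)^2 = 5.43252056 mm^2
v_feed = 8.2709 / 5.43252056 = 1.522479 mm/s


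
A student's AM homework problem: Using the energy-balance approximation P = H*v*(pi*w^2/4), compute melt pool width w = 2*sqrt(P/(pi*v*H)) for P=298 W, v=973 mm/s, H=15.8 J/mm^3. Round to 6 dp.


w = 2*sqrt(298/(pi*973*15.8)) = 0.157101 mm


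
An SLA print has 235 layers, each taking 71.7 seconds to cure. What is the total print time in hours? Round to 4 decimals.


t = 235 * 71.7 / 3600 = 4.6804 hrs


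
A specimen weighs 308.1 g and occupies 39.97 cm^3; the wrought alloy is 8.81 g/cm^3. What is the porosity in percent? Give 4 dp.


rho_part = 308.1 / 39.97 = 7.70828121 g/cm^3
Porosity = (1 - 7.70828121/8.81)*100 = 12.5053 %


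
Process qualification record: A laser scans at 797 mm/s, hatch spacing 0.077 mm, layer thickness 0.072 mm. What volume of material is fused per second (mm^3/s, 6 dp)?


Rate = 797 * 0.077 * 0.072 = 4.418568 mm^3/s


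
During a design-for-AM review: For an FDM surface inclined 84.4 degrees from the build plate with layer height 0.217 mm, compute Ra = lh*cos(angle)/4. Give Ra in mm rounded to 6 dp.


Ra = 0.217 * cos(84.4) / 4 = 0.005294 mm


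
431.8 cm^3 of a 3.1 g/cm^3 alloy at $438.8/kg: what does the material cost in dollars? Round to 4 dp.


Mass = 431.8*3.1/1000 = 1.33858 kg
Cost = 1.33858 * 438.8 = 587.3689 $


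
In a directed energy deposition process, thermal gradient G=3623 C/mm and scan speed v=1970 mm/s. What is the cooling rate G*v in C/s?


CR = 3623 * 1970 = 7137310 C/s


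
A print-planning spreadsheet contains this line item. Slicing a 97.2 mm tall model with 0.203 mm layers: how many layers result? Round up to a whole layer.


Layers = ceil(97.2/0.203) = 479


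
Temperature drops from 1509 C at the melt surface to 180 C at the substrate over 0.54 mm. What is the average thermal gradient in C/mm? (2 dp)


G = (1509-180)/0.54 = 2461.11 C/mm


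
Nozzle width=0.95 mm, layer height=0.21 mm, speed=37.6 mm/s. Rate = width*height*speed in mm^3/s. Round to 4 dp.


Rate = 0.95 * 0.21 * 37.6 = 7.5012 mm^3/s


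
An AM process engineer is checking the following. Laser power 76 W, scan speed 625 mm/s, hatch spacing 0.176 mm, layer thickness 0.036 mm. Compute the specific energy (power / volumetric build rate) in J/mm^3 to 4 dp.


Build rate = 625 * 0.176 * 0.036 = 3.96 mm^3/s
SE = 76 / 3.96 = 19.1919 J/mm^3


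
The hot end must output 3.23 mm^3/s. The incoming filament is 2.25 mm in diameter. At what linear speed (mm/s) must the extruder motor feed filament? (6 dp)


A = pi*(2.25/2)^2 = 3.976078
v = 3.23 / 3.976078 = 0.812358 mm/s


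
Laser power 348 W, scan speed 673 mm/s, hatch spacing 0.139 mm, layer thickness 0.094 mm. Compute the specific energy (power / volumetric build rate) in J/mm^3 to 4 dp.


Build rate = 673 * 0.139 * 0.094 = 8.793418 mm^3/s
SE = 348 / 8.793418 = 39.5751 J/mm^3


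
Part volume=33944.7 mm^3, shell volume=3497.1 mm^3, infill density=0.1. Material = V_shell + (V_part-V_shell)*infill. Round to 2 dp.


V_infill = (33944.7 - 3497.1) * 0.1 = 3044.76
V_total = 3497.1 + 3044.76 = 6541.86 mm^3


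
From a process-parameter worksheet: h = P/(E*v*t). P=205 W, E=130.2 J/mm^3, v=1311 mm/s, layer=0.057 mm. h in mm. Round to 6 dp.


h = 205 / (130.2*1311*0.057) = 0.02107 mm


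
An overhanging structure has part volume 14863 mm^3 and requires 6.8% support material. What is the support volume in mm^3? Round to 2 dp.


V_support = 14863 * 0.068 = 1010.68 mm^3


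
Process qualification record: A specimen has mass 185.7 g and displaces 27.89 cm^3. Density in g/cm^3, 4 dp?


rho = 185.7 / 27.89 = 6.6583 g/cm^3


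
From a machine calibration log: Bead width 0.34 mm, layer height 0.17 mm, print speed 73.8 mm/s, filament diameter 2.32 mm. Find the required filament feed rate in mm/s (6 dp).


Q = 0.34 * 0.17 * 73.8 = 4.26564 mm^3/s
A_fil = pi*(2.32/2)^2 = 4.22732707 mm^2
v_feed = 4.26564 / 4.22732707 = 1.009063 mm/s


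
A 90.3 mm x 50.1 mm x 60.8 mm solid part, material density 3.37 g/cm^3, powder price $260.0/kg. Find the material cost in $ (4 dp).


V = 90.3 * 50.1 * 60.8 = 275061.024 mm^3 = 275.061024 cm^3
Mass = 275.061024 * 3.37 / 1000 = 0.92695565 kg
Cost = 0.92695565 * 260.0 = 241.0085 $


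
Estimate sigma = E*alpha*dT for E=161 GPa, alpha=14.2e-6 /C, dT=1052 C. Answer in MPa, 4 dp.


sigma = 161*1000 * 14.2e-6 * 1052 = 2405.0824 MPa


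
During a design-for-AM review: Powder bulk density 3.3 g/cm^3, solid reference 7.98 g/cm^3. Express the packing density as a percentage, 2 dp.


Packing = (3.3/7.98)*100 = 41.35 %


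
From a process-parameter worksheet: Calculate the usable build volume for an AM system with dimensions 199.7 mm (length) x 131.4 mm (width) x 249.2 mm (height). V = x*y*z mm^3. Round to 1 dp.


V = 199.7 * 131.4 * 249.2 = 6539152.5 mm^3


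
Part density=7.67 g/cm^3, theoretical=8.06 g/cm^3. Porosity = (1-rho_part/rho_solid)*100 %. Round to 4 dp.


Porosity = (1-7.67/8.06)*100 = 4.8387 %


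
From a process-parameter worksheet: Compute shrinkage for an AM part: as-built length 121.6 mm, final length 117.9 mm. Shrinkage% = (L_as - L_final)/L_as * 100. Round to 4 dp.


Shrinkage = ((121.6-117.9)/121.6)*100 = 3.0428 %


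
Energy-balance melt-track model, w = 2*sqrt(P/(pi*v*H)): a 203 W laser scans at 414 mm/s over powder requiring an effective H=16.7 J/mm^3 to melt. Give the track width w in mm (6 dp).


w = 2*sqrt(203/(pi*414*16.7)) = 0.19335 mm


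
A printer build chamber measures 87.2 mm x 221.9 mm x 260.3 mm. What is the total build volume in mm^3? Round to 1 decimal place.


V = 87.2 * 221.9 * 260.3 = 5036721.7 mm^3


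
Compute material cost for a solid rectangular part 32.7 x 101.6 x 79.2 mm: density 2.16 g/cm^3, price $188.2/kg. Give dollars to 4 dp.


V = 32.7 * 101.6 * 79.2 = 263127.744 mm^3 = 263.127744 cm^3
Mass = 263.127744 * 2.16 / 1000 = 0.56835593 kg
Cost = 0.56835593 * 188.2 = 106.9646 $


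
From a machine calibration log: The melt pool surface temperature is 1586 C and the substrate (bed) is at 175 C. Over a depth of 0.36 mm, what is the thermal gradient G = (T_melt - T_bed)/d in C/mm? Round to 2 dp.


G = (1586-175)/0.36 = 3919.44 C/mm


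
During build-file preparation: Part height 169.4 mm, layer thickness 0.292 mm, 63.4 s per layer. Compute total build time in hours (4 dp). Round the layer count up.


Layers = ceil(169.4/0.292) = 581
t = 581 * 63.4 / 3600 = 10.2321 hrs


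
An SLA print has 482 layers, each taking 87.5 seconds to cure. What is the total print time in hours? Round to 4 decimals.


t = 482 * 87.5 / 3600 = 11.7153 hrs


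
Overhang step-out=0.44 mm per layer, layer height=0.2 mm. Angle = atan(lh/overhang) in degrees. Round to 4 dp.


angle = atan(0.2/0.44) = 24.444 degrees


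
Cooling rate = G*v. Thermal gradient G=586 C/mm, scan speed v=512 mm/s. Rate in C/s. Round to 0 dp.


CR = 586 * 512 = 300032 C/s


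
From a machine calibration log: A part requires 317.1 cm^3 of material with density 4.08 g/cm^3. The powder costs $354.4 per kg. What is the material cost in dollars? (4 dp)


Mass = 317.1*4.08/1000 = 1.293768 kg
Cost = 1.293768 * 354.4 = 458.5114 $


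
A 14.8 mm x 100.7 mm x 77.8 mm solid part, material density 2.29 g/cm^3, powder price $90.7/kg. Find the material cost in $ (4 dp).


V = 14.8 * 100.7 * 77.8 = 115950.008 mm^3 = 115.950008 cm^3
Mass = 115.950008 * 2.29 / 1000 = 0.26552552 kg
Cost = 0.26552552 * 90.7 = 24.0832 $


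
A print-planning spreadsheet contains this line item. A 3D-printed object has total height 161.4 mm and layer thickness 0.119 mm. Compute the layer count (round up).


Layers = ceil(161.4/0.119) = 1357


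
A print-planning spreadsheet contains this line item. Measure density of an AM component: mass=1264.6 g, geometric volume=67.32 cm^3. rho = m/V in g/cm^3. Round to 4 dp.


rho = 1264.6 / 67.32 = 18.7849 g/cm^3


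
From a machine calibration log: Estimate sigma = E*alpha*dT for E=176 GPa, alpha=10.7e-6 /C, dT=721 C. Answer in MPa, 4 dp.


sigma = 176*1000 * 10.7e-6 * 721 = 1357.7872 MPa


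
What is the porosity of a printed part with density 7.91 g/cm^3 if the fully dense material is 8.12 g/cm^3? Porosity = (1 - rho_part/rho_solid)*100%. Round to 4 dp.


Porosity = (1-7.91/8.12)*100 = 2.5862 %


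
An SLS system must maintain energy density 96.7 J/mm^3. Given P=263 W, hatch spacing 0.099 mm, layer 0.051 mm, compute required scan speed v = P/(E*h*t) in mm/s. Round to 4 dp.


v = 263 / (96.7*0.099*0.051) = 538.6714 mm/s


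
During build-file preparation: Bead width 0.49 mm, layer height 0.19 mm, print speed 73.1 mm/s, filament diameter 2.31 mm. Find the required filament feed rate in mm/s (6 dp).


Q = 0.49 * 0.19 * 73.1 = 6.80561 mm^3/s
A_fil = pi*(2.31/2)^2 = 4.19096314 mm^2
v_feed = 6.80561 / 4.19096314 = 1.623877 mm/s


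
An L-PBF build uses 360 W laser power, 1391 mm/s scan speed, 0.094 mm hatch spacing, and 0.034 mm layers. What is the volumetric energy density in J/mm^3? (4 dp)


E = 360 / (1391*0.094*0.034) = 80.9783 J/mm^3


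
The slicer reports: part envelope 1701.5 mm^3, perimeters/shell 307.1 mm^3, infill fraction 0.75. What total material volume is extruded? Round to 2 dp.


V_infill = (1701.5 - 307.1) * 0.75 = 1045.8
V_total = 307.1 + 1045.8 = 1352.9 mm^3


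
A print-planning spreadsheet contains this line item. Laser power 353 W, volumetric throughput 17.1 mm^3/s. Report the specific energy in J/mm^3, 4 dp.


SE = 353 / 17.1 = 20.6433 J/mm^3


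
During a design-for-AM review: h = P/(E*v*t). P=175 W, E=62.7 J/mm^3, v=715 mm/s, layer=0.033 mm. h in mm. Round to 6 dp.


h = 175 / (62.7*715*0.033) = 0.118291 mm


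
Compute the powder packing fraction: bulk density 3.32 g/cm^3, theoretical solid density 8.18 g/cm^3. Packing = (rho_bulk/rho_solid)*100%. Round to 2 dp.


Packing = (3.32/8.18)*100 = 40.59 %


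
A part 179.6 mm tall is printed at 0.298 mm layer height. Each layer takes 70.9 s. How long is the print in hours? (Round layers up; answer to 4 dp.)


Layers = ceil(179.6/0.298) = 603
t = 603 * 70.9 / 3600 = 11.8758 hrs


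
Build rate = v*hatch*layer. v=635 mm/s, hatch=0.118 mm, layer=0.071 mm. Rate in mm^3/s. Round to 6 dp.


Rate = 635 * 0.118 * 0.071 = 5.32003 mm^3/s


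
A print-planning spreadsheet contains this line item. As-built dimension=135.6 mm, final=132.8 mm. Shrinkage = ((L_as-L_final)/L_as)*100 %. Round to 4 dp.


Shrinkage = ((135.6-132.8)/135.6)*100 = 2.0649 %


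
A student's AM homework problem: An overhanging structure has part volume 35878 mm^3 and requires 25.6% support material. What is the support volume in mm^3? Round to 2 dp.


V_support = 35878 * 0.256 = 9184.77 mm^3


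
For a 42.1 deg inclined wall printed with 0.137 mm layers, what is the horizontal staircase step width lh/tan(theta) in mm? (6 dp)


step = 0.137 / tan(42.1) = 0.151621 mm


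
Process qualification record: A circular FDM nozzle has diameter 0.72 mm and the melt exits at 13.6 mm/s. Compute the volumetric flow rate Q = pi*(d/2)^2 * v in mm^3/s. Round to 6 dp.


A = pi*(0.72/2)^2 = 0.40715041 mm^2
Q = 0.40715041 * 13.6 = 5.537246 mm^3/s


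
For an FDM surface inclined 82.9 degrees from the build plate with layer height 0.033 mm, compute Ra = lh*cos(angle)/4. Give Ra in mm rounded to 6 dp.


Ra = 0.033 * cos(82.9) / 4 = 0.00102 mm


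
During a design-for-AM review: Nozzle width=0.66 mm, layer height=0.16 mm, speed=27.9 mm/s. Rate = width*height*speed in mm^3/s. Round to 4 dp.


Rate = 0.66 * 0.16 * 27.9 = 2.9462 mm^3/s


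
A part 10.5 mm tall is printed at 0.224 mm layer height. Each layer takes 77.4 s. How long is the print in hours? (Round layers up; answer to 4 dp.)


Layers = ceil(10.5/0.224) = 47
t = 47 * 77.4 / 3600 = 1.0105 hrs


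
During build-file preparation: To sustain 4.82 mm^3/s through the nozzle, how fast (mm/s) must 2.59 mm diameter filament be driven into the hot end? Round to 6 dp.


A = pi*(2.59/2)^2 = 5.268529
v = 4.82 / 5.268529 = 0.914866 mm/s


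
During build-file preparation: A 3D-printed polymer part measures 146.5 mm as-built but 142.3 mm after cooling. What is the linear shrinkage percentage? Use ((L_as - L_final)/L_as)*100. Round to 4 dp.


Shrinkage = ((146.5-142.3)/146.5)*100 = 2.8669 %


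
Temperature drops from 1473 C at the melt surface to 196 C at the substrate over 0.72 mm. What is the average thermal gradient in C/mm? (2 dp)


G = (1473-196)/0.72 = 1773.61 C/mm


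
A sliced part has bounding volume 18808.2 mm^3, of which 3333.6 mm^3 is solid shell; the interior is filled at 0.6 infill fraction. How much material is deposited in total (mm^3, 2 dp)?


V_infill = (18808.2 - 3333.6) * 0.6 = 9284.76
V_total = 3333.6 + 9284.76 = 12618.36 mm^3


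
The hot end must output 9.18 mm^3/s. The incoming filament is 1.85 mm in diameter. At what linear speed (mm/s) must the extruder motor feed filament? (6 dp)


A = pi*(1.85/2)^2 = 2.688025
v = 9.18 / 2.688025 = 3.415147 mm/s


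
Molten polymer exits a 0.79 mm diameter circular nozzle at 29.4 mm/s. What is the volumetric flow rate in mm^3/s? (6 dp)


A = pi*(0.79/2)^2 = 0.49016699 mm^2
Q = 0.49016699 * 29.4 = 14.41091 mm^3/s


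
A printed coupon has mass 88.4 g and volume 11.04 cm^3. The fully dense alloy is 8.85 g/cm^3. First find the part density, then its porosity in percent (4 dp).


rho_part = 88.4 / 11.04 = 8.00724638 g/cm^3
Porosity = (1 - 8.00724638/8.85)*100 = 9.5226 %


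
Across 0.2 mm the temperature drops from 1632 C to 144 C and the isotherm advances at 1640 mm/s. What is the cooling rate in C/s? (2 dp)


G = (1632-144)/0.2 = 7440.0 C/mm
CR = 7440.0 * 1640 = 12201600.0 C/s


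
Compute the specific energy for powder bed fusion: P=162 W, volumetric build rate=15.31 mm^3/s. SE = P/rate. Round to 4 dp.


SE = 162 / 15.31 = 10.5813 J/mm^3


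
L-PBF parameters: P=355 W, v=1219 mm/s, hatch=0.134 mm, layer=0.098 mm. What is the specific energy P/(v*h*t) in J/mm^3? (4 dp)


Build rate = 1219 * 0.134 * 0.098 = 16.007908 mm^3/s
SE = 355 / 16.007908 = 22.1765 J/mm^3


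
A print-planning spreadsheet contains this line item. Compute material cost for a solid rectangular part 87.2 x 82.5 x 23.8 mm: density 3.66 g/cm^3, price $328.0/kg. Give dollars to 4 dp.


V = 87.2 * 82.5 * 23.8 = 171217.2 mm^3 = 171.2172 cm^3
Mass = 171.2172 * 3.66 / 1000 = 0.62665495 kg
Cost = 0.62665495 * 328.0 = 205.5428 $


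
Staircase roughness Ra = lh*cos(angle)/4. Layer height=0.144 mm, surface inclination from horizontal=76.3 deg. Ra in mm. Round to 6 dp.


Ra = 0.144 * cos(76.3) / 4 = 0.008526 mm


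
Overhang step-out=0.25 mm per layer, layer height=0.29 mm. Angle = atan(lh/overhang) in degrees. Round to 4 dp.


angle = atan(0.29/0.25) = 49.2364 degrees


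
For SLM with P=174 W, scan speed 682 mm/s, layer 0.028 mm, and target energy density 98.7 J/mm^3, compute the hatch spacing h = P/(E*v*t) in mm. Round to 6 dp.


h = 174 / (98.7*682*0.028) = 0.092319 mm


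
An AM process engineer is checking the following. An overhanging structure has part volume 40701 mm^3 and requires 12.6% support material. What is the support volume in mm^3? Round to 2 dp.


V_support = 40701 * 0.126 = 5128.33 mm^3


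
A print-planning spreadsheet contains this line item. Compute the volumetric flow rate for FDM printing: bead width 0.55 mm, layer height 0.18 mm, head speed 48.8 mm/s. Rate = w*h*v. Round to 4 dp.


Rate = 0.55 * 0.18 * 48.8 = 4.8312 mm^3/s


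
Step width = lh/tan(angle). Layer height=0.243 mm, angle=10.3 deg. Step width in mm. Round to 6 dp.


step = 0.243 / tan(10.3) = 1.337143 mm


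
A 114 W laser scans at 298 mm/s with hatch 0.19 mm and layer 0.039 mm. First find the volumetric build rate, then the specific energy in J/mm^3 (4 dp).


Build rate = 298 * 0.19 * 0.039 = 2.20818 mm^3/s
SE = 114 / 2.20818 = 51.6262 J/mm^3


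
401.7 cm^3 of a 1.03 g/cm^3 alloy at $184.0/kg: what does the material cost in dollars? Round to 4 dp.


Mass = 401.7*1.03/1000 = 0.413751 kg
Cost = 0.413751 * 184.0 = 76.1302 $


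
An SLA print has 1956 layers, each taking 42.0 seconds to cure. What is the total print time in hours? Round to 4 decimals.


t = 1956 * 42.0 / 3600 = 22.82 hrs


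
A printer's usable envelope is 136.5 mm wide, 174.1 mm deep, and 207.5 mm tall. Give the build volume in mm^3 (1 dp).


V = 136.5 * 174.1 * 207.5 = 4931164.9 mm^3


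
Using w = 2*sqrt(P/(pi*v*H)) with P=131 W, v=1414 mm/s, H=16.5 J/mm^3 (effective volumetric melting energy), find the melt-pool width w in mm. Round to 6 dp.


w = 2*sqrt(131/(pi*1414*16.5)) = 0.084552 mm


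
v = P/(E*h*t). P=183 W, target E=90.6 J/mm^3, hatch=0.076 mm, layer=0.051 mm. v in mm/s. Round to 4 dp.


v = 183 / (90.6*0.076*0.051) = 521.1217 mm/s


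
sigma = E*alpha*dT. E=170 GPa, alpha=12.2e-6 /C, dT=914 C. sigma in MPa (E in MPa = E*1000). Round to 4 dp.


sigma = 170*1000 * 12.2e-6 * 914 = 1895.636 MPa


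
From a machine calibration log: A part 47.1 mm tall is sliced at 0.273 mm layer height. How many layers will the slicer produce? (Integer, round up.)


Layers = ceil(47.1/0.273) = 173


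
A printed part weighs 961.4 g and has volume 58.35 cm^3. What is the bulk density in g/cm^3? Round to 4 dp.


rho = 961.4 / 58.35 = 16.4764 g/cm^3


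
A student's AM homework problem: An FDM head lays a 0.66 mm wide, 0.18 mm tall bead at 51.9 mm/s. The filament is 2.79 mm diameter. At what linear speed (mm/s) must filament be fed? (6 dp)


Q = 0.66 * 0.18 * 51.9 = 6.16572 mm^3/s
A_fil = pi*(2.79/2)^2 = 6.11361784 mm^2
v_feed = 6.16572 / 6.11361784 = 1.008522 mm/s


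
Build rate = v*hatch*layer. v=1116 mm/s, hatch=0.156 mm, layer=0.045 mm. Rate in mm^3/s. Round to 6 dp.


Rate = 1116 * 0.156 * 0.045 = 7.83432 mm^3/s


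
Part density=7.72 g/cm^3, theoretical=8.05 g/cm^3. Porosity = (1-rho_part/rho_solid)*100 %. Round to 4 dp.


Porosity = (1-7.72/8.05)*100 = 4.0994 %


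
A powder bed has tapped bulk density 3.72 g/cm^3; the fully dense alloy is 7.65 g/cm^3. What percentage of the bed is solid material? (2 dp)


Packing = (3.72/7.65)*100 = 48.63 %


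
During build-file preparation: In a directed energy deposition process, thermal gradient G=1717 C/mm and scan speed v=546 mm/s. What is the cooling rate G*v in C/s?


CR = 1717 * 546 = 937482 C/s


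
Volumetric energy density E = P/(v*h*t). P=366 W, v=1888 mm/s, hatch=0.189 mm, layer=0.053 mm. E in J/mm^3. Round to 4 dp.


E = 366 / (1888*0.189*0.053) = 19.3527 J/mm^3


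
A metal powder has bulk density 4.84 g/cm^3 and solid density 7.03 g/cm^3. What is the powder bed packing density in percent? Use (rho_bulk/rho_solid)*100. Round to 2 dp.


Packing = (4.84/7.03)*100 = 68.85 %


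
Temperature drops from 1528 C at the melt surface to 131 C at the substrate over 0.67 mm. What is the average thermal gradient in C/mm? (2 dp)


G = (1528-131)/0.67 = 2085.07 C/mm


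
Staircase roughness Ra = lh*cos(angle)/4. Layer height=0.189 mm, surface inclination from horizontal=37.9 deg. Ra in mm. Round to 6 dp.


Ra = 0.189 * cos(37.9) / 4 = 0.037284 mm


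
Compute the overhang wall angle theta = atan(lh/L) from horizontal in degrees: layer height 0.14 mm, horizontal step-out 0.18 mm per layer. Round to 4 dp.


angle = atan(0.14/0.18) = 37.875 degrees


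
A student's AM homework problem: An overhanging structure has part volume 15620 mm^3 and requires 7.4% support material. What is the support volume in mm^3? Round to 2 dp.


V_support = 15620 * 0.074 = 1155.88 mm^3


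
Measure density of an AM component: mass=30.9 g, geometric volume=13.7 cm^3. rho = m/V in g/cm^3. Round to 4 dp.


rho = 30.9 / 13.7 = 2.2555 g/cm^3


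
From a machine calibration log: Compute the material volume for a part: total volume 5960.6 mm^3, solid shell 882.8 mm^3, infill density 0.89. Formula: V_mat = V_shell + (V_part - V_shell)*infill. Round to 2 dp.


V_infill = (5960.6 - 882.8) * 0.89 = 4519.24
V_total = 882.8 + 4519.24 = 5402.04 mm^3


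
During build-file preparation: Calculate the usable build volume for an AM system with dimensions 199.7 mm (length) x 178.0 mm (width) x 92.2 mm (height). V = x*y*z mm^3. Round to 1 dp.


V = 199.7 * 178.0 * 92.2 = 3277396.5 mm^3


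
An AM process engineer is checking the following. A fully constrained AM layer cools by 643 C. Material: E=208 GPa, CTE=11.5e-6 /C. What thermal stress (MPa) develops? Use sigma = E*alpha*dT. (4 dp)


sigma = 208*1000 * 11.5e-6 * 643 = 1538.056 MPa


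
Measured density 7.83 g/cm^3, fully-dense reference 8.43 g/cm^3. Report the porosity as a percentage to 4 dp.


Porosity = (1-7.83/8.43)*100 = 7.1174 %


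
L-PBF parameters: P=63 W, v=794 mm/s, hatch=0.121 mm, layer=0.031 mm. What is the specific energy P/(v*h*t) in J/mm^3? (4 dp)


Build rate = 794 * 0.121 * 0.031 = 2.978294 mm^3/s
SE = 63 / 2.978294 = 21.153 J/mm^3


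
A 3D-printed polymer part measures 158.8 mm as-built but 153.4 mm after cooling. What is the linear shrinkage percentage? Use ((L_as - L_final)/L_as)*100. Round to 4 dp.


Shrinkage = ((158.8-153.4)/158.8)*100 = 3.4005 %


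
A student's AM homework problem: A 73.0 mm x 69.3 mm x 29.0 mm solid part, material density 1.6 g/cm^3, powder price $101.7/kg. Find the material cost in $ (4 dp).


V = 73.0 * 69.3 * 29.0 = 146708.1 mm^3 = 146.7081 cm^3
Mass = 146.7081 * 1.6 / 1000 = 0.23473296 kg
Cost = 0.23473296 * 101.7 = 23.8723 $


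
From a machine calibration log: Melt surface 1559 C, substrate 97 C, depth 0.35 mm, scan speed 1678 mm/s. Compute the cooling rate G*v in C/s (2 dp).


G = (1559-97)/0.35 = 4177.14285714 C/mm
CR = 4177.14285714 * 1678 = 7009245.71 C/s


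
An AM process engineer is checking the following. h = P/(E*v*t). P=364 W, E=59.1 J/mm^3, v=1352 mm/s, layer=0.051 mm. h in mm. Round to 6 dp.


h = 364 / (59.1*1352*0.051) = 0.089324 mm


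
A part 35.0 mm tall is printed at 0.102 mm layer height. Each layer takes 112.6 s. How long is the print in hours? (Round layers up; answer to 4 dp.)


Layers = ceil(35.0/0.102) = 344
t = 344 * 112.6 / 3600 = 10.7596 hrs


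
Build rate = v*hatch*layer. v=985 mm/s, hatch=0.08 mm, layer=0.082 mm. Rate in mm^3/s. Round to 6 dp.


Rate = 985 * 0.08 * 0.082 = 6.4616 mm^3/s


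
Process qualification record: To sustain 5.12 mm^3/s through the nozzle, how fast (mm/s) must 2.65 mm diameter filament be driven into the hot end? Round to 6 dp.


A = pi*(2.65/2)^2 = 5.515459
v = 5.12 / 5.515459 = 0.9283 mm/s


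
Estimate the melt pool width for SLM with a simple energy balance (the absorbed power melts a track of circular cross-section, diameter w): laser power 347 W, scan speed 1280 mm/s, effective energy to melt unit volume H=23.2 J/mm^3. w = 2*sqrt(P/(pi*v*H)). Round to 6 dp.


w = 2*sqrt(347/(pi*1280*23.2)) = 0.121975 mm


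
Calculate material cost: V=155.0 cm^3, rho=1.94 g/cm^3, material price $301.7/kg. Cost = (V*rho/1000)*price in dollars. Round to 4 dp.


Mass = 155.0*1.94/1000 = 0.3007 kg
Cost = 0.3007 * 301.7 = 90.7212 $


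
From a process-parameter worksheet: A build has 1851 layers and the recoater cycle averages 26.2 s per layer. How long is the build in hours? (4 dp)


t = 1851 * 26.2 / 3600 = 13.4712 hrs


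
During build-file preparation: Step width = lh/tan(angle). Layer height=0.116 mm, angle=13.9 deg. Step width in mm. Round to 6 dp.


step = 0.116 / tan(13.9) = 0.468734 mm


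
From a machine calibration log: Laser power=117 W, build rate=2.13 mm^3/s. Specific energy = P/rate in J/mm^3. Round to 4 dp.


SE = 117 / 2.13 = 54.9296 J/mm^3


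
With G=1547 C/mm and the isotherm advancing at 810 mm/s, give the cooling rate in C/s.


CR = 1547 * 810 = 1253070 C/s


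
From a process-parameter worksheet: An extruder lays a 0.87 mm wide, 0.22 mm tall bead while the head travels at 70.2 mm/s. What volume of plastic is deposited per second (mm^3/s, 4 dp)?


Rate = 0.87 * 0.22 * 70.2 = 13.4363 mm^3/s


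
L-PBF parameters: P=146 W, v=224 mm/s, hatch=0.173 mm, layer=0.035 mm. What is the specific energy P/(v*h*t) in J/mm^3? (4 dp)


Build rate = 224 * 0.173 * 0.035 = 1.35632 mm^3/s
SE = 146 / 1.35632 = 107.6442 J/mm^3


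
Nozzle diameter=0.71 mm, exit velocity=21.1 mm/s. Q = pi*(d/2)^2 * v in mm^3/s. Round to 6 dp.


A = pi*(0.71/2)^2 = 0.39591921 mm^2
Q = 0.39591921 * 21.1 = 8.353895 mm^3/s


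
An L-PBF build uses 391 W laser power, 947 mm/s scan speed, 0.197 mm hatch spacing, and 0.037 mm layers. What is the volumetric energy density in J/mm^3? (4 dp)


E = 391 / (947*0.197*0.037) = 56.6446 J/mm^3


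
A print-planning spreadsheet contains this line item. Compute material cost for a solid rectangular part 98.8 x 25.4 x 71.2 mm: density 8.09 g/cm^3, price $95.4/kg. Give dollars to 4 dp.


V = 98.8 * 25.4 * 71.2 = 178677.824 mm^3 = 178.677824 cm^3
Mass = 178.677824 * 8.09 / 1000 = 1.4455036 kg
Cost = 1.4455036 * 95.4 = 137.901 $


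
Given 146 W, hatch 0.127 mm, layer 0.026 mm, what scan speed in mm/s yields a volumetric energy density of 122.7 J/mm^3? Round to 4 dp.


v = 146 / (122.7*0.127*0.026) = 360.3556 mm/s


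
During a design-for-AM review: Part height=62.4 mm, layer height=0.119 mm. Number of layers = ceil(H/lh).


Layers = ceil(62.4/0.119) = 525


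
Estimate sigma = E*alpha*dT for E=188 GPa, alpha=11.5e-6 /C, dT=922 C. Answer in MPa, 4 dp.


sigma = 188*1000 * 11.5e-6 * 922 = 1993.364 MPa


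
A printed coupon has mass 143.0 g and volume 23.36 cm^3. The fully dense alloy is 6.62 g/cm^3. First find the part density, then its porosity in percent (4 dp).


rho_part = 143.0 / 23.36 = 6.12157534 g/cm^3
Porosity = (1 - 6.12157534/6.62)*100 = 7.5291 %


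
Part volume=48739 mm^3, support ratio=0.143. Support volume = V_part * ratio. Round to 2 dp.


V_support = 48739 * 0.143 = 6969.68 mm^3


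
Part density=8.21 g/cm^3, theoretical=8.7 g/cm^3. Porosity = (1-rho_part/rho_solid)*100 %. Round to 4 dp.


Porosity = (1-8.21/8.7)*100 = 5.6322 %


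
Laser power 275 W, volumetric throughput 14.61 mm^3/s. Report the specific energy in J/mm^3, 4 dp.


SE = 275 / 14.61 = 18.8227 J/mm^3


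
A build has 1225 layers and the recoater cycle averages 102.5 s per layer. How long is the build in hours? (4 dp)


t = 1225 * 102.5 / 3600 = 34.8785 hrs


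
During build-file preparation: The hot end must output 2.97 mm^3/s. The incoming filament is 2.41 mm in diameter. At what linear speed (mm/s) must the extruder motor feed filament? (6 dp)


A = pi*(2.41/2)^2 = 4.561671
v = 2.97 / 4.561671 = 0.651077 mm/s


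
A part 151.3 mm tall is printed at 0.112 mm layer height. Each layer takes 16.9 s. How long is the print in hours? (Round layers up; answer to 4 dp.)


Layers = ceil(151.3/0.112) = 1351
t = 1351 * 16.9 / 3600 = 6.3422 hrs


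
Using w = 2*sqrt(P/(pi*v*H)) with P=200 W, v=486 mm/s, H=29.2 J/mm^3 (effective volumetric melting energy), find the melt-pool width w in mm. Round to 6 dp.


w = 2*sqrt(200/(pi*486*29.2)) = 0.133955 mm


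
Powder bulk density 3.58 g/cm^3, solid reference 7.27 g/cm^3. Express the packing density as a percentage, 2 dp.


Packing = (3.58/7.27)*100 = 49.24 %


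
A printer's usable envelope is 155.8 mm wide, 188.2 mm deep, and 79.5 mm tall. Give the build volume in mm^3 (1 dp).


V = 155.8 * 188.2 * 79.5 = 2331064.0 mm^3


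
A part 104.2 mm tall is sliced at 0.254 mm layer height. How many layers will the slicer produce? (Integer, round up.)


Layers = ceil(104.2/0.254) = 411


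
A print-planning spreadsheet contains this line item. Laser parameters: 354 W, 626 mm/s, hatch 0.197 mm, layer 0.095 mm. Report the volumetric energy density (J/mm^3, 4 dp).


E = 354 / (626*0.197*0.095) = 30.2161 J/mm^3


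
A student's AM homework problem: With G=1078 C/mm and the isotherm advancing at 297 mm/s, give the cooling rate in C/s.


CR = 1078 * 297 = 320166 C/s


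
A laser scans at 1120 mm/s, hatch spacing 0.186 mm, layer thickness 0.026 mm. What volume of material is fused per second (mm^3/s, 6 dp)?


Rate = 1120 * 0.186 * 0.026 = 5.41632 mm^3/s


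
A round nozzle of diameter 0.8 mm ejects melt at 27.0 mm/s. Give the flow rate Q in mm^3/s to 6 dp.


A = pi*(0.8/2)^2 = 0.50265482 mm^2
Q = 0.50265482 * 27.0 = 13.57168 mm^3/s


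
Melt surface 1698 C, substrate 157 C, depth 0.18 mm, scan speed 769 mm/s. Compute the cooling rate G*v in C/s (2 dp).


G = (1698-157)/0.18 = 8561.11111111 C/mm
CR = 8561.11111111 * 769 = 6583494.44 C/s


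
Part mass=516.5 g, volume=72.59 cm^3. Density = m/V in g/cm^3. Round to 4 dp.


rho = 516.5 / 72.59 = 7.1153 g/cm^3


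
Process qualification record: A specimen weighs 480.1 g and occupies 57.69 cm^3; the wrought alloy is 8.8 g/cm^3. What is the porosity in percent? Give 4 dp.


rho_part = 480.1 / 57.69 = 8.32206622 g/cm^3
Porosity = (1 - 8.32206622/8.8)*100 = 5.4311 %


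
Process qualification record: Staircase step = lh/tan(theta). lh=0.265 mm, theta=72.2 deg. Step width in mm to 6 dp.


step = 0.265 / tan(72.2) = 0.085082 mm


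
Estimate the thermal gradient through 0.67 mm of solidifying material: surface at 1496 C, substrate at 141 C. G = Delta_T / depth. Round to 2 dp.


G = (1496-141)/0.67 = 2022.39 C/mm


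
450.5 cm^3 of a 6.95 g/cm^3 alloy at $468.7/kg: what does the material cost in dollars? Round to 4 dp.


Mass = 450.5*6.95/1000 = 3.130975 kg
Cost = 3.130975 * 468.7 = 1467.488 $


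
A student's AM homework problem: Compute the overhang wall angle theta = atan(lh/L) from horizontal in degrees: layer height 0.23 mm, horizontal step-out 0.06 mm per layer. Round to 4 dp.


angle = atan(0.23/0.06) = 75.3791 degrees


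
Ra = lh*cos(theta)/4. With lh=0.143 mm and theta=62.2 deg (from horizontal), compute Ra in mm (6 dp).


Ra = 0.143 * cos(62.2) / 4 = 0.016673 mm


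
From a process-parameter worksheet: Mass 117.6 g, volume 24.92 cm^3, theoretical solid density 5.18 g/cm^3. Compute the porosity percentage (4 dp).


rho_part = 117.6 / 24.92 = 4.71910112 g/cm^3
Porosity = (1 - 4.71910112/5.18)*100 = 8.8977 %


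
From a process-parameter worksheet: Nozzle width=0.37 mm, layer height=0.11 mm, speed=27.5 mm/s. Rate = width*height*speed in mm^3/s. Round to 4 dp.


Rate = 0.37 * 0.11 * 27.5 = 1.1193 mm^3/s


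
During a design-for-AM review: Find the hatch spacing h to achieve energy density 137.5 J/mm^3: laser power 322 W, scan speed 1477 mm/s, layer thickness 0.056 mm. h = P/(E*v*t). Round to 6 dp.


h = 322 / (137.5*1477*0.056) = 0.028313 mm


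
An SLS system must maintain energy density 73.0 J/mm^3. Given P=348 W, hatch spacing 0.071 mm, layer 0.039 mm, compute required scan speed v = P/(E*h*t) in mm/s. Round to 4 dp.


v = 348 / (73.0*0.071*0.039) = 1721.6047 mm/s


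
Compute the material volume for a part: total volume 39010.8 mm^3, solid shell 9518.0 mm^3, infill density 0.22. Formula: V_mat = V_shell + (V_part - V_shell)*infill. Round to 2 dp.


V_infill = (39010.8 - 9518.0) * 0.22 = 6488.42
V_total = 9518.0 + 6488.42 = 16006.42 mm^3


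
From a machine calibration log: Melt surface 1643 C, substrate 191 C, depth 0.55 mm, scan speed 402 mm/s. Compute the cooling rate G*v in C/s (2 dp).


G = (1643-191)/0.55 = 2640.0 C/mm
CR = 2640.0 * 402 = 1061280.0 C/s


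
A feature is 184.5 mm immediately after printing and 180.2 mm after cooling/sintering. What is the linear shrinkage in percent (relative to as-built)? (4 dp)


Shrinkage = ((184.5-180.2)/184.5)*100 = 2.3306 %


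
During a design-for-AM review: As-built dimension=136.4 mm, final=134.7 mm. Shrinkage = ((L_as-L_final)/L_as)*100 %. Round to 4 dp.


Shrinkage = ((136.4-134.7)/136.4)*100 = 1.2463 %


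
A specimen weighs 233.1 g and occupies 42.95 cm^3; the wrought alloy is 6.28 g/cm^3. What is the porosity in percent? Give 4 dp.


rho_part = 233.1 / 42.95 = 5.42724098 g/cm^3
Porosity = (1 - 5.42724098/6.28)*100 = 13.579 %


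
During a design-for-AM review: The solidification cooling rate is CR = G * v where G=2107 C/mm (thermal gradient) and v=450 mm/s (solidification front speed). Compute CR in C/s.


CR = 2107 * 450 = 948150 C/s


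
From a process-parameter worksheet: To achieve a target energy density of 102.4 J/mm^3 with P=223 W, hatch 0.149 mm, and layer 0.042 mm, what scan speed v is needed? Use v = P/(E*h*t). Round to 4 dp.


v = 223 / (102.4*0.149*0.042) = 347.9921 mm/s


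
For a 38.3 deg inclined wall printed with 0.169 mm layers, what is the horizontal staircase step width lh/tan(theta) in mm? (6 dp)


step = 0.169 / tan(38.3) = 0.213991 mm


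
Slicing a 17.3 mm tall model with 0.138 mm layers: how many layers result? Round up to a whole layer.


Layers = ceil(17.3/0.138) = 126


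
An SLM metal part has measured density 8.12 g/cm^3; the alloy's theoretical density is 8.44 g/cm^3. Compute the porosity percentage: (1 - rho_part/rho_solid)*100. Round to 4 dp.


Porosity = (1-8.12/8.44)*100 = 3.7915 %


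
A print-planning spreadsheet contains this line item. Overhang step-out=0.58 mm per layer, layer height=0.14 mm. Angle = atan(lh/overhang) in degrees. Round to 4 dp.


angle = atan(0.14/0.58) = 13.5704 degrees


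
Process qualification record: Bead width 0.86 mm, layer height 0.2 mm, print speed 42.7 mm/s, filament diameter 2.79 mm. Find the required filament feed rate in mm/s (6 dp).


Q = 0.86 * 0.2 * 42.7 = 7.3444 mm^3/s
A_fil = pi*(2.79/2)^2 = 6.11361784 mm^2
v_feed = 7.3444 / 6.11361784 = 1.201318 mm/s
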